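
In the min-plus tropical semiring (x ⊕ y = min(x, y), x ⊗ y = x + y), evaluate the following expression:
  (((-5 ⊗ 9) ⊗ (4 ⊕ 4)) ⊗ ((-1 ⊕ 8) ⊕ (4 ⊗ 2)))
(((-5 ⊗ 9) ⊗ (4 ⊕ 4)) ⊗ ((-1 ⊕ 8) ⊕ (4 ⊗ 2))) = 7

Expand innermost to outermost. Recall ⊕ takes the minimum of its arguments and ⊗ takes their sum. Working out the expression (((-5 ⊗ 9) ⊗ (4 ⊕ 4)) ⊗ ((-1 ⊕ 8) ⊕ (4 ⊗ 2))) gives 7.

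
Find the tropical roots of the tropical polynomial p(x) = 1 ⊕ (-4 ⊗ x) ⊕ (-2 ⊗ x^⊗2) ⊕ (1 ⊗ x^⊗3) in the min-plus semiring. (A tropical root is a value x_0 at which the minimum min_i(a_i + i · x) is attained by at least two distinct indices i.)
Roots: {-3, -2, 5}

Each tropical root is a break point of the lower envelope of the lines y = a_i + i · x (there are 4 lines, with slopes 0, 1, ..., 3). Only the lines that attain the minimum somewhere contribute to roots; other lines are dominated. Here the surviving (envelope) indices are i = 3, i = 2, i = 1, i = 0.
Intersections between consecutive envelope lines give the roots: for adjacent envelope indices i < j the intersection is x = (a_i − a_j) / (j − i). Reading off the sorted break points: {-3, -2, 5}.
Verification: at each break x_0, at least two indices attain the minimum of min_i(a_i + i · x_0).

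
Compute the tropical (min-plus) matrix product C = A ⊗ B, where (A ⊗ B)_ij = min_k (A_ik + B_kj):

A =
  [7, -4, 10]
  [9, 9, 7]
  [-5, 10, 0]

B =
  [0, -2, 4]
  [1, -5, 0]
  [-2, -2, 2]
A ⊗ B =
  [-3, -9, -4]
  [5, 4, 9]
  [-5, -7, -1]

Apply the min-plus product entry-by-entry:
  C[0][0] = min over k of (A[0][0] + B[0][0] = 7 + 0 = 7, A[0][1] + B[1][0] = -4 + 1 = -3, A[0][2] + B[2][0] = 10 + -2 = 8) = -3 (attained at k = 1)
  C[0][1] = min over k of (A[0][0] + B[0][1] = 7 + -2 = 5, A[0][1] + B[1][1] = -4 + -5 = -9, A[0][2] + B[2][1] = 10 + -2 = 8) = -9 (attained at k = 1)
  C[0][2] = min over k of (A[0][0] + B[0][2] = 7 + 4 = 11, A[0][1] + B[1][2] = -4 + 0 = -4, A[0][2] + B[2][2] = 10 + 2 = 12) = -4 (attained at k = 1)
  C[1][0] = min over k of (A[1][0] + B[0][0] = 9 + 0 = 9, A[1][1] + B[1][0] = 9 + 1 = 10, A[1][2] + B[2][0] = 7 + -2 = 5) = 5 (attained at k = 2)
  C[1][1] = min over k of (A[1][0] + B[0][1] = 9 + -2 = 7, A[1][1] + B[1][1] = 9 + -5 = 4, A[1][2] + B[2][1] = 7 + -2 = 5) = 4 (attained at k = 1)
  C[1][2] = min over k of (A[1][0] + B[0][2] = 9 + 4 = 13, A[1][1] + B[1][2] = 9 + 0 = 9, A[1][2] + B[2][2] = 7 + 2 = 9) = 9 (attained at k = 1)
  C[2][0] = min over k of (A[2][0] + B[0][0] = -5 + 0 = -5, A[2][1] + B[1][0] = 10 + 1 = 11, A[2][2] + B[2][0] = 0 + -2 = -2) = -5 (attained at k = 0)
  C[2][1] = min over k of (A[2][0] + B[0][1] = -5 + -2 = -7, A[2][1] + B[1][1] = 10 + -5 = 5, A[2][2] + B[2][1] = 0 + -2 = -2) = -7 (attained at k = 0)
  C[2][2] = min over k of (A[2][0] + B[0][2] = -5 + 4 = -1, A[2][1] + B[1][2] = 10 + 0 = 10, A[2][2] + B[2][2] = 0 + 2 = 2) = -1 (attained at k = 0)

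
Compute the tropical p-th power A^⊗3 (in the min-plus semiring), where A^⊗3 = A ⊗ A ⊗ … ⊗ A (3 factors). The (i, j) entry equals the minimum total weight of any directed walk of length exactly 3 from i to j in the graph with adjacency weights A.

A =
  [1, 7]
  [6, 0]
A^⊗3 =
  [3, 7]
  [6, 0]

Each entry (A^⊗3)_ij equals the minimum over all length-3 walks i = v_0 → v_1 → … → v_3 = j of Σ_t A[v_t][v_{t+1}]. For example, for (i, j) = (0, 1) we minimise over 4 possible intermediate vertex sequences; the minimum is 7, attained along the walk 0 → 1 → 1 → 1.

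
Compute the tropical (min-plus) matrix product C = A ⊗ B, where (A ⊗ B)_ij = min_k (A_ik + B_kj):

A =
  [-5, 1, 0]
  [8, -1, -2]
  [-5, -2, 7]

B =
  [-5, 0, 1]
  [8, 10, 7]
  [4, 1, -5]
A ⊗ B =
  [-10, -5, -5]
  [2, -1, -7]
  [-10, -5, -4]

Apply the min-plus product entry-by-entry:
  C[0][0] = min over k of (A[0][0] + B[0][0] = -5 + -5 = -10, A[0][1] + B[1][0] = 1 + 8 = 9, A[0][2] + B[2][0] = 0 + 4 = 4) = -10 (attained at k = 0)
  C[0][1] = min over k of (A[0][0] + B[0][1] = -5 + 0 = -5, A[0][1] + B[1][1] = 1 + 10 = 11, A[0][2] + B[2][1] = 0 + 1 = 1) = -5 (attained at k = 0)
  C[0][2] = min over k of (A[0][0] + B[0][2] = -5 + 1 = -4, A[0][1] + B[1][2] = 1 + 7 = 8, A[0][2] + B[2][2] = 0 + -5 = -5) = -5 (attained at k = 2)
  C[1][0] = min over k of (A[1][0] + B[0][0] = 8 + -5 = 3, A[1][1] + B[1][0] = -1 + 8 = 7, A[1][2] + B[2][0] = -2 + 4 = 2) = 2 (attained at k = 2)
  C[1][1] = min over k of (A[1][0] + B[0][1] = 8 + 0 = 8, A[1][1] + B[1][1] = -1 + 10 = 9, A[1][2] + B[2][1] = -2 + 1 = -1) = -1 (attained at k = 2)
  C[1][2] = min over k of (A[1][0] + B[0][2] = 8 + 1 = 9, A[1][1] + B[1][2] = -1 + 7 = 6, A[1][2] + B[2][2] = -2 + -5 = -7) = -7 (attained at k = 2)
  C[2][0] = min over k of (A[2][0] + B[0][0] = -5 + -5 = -10, A[2][1] + B[1][0] = -2 + 8 = 6, A[2][2] + B[2][0] = 7 + 4 = 11) = -10 (attained at k = 0)
  C[2][1] = min over k of (A[2][0] + B[0][1] = -5 + 0 = -5, A[2][1] + B[1][1] = -2 + 10 = 8, A[2][2] + B[2][1] = 7 + 1 = 8) = -5 (attained at k = 0)
  C[2][2] = min over k of (A[2][0] + B[0][2] = -5 + 1 = -4, A[2][1] + B[1][2] = -2 + 7 = 5, A[2][2] + B[2][2] = 7 + -5 = 2) = -4 (attained at k = 0)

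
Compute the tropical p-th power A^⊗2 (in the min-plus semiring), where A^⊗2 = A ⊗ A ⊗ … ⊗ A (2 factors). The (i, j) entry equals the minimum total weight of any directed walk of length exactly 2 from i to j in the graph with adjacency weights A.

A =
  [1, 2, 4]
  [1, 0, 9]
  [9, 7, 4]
A^⊗2 =
  [2, 2, 5]
  [1, 0, 5]
  [8, 7, 8]

Each entry (A^⊗2)_ij equals the minimum over all length-2 walks i = v_0 → v_1 → … → v_2 = j of Σ_t A[v_t][v_{t+1}]. For example, for (i, j) = (0, 2) we minimise over 3 possible intermediate vertex sequences; the minimum is 5, attained along the walk 0 → 0 → 2.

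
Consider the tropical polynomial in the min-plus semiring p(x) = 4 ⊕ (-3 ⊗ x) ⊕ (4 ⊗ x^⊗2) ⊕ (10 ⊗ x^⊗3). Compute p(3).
p(3) = 0

A tropical monomial a ⊗ x^⊗i evaluates to a + i · x. Evaluating each term at x = 3:
  Term 0 contributes 4 + 0 · 3 = 4
  Term 1 contributes -3 + 1 · 3 = 0
  Term 2 contributes 4 + 2 · 3 = 10
  Term 3 contributes 10 + 3 · 3 = 19
p(3) = ⊕ of these = min[4, 0, 10, 19] = 0.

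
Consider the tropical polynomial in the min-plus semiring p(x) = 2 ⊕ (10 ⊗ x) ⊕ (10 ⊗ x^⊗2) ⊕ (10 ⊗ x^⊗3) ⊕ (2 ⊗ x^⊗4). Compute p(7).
p(7) = 2

A tropical monomial a ⊗ x^⊗i evaluates to a + i · x. Evaluating each term at x = 7:
  Term 0 contributes 2 + 0 · 7 = 2
  Term 1 contributes 10 + 1 · 7 = 17
  Term 2 contributes 10 + 2 · 7 = 24
  Term 3 contributes 10 + 3 · 7 = 31
  Term 4 contributes 2 + 4 · 7 = 30
p(7) = ⊕ of these = min[2, 17, 24, 31, 30] = 2.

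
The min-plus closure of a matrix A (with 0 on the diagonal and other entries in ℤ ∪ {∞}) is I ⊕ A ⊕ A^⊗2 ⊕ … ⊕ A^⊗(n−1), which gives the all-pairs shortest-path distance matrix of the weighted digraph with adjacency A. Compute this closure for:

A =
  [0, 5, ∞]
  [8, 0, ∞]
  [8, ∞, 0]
Closure =
  [0, 5, ∞]
  [8, 0, ∞]
  [8, 13, 0]

This is the Floyd-Warshall all-pairs shortest-path computation. For each intermediate vertex k = 0, 1, …, 2, update dist[i][j] ← min(dist[i][j], dist[i][k] + dist[k][j]). The final matrix gives, for each (i, j), the minimum total weight of any directed path from i to j (possibly empty when i = j).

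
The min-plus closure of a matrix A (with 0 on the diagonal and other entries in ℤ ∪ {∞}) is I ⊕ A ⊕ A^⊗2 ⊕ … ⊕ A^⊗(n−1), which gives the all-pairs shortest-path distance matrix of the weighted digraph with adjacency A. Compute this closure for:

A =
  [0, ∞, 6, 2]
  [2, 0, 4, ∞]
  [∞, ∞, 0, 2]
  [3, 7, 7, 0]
Closure =
  [0, 9, 6, 2]
  [2, 0, 4, 4]
  [5, 9, 0, 2]
  [3, 7, 7, 0]

This is the Floyd-Warshall all-pairs shortest-path computation. For each intermediate vertex k = 0, 1, …, 3, update dist[i][j] ← min(dist[i][j], dist[i][k] + dist[k][j]). The final matrix gives, for each (i, j), the minimum total weight of any directed path from i to j (possibly empty when i = j).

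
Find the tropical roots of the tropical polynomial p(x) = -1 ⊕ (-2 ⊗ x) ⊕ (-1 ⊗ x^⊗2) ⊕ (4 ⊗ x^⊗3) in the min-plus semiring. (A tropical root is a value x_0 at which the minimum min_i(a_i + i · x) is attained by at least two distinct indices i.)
Roots: {-5, -1, 1}

Each tropical root is a break point of the lower envelope of the lines y = a_i + i · x (there are 4 lines, with slopes 0, 1, ..., 3). Only the lines that attain the minimum somewhere contribute to roots; other lines are dominated. Here the surviving (envelope) indices are i = 3, i = 2, i = 1, i = 0.
Intersections between consecutive envelope lines give the roots: for adjacent envelope indices i < j the intersection is x = (a_i − a_j) / (j − i). Reading off the sorted break points: {-5, -1, 1}.
Verification: at each break x_0, at least two indices attain the minimum of min_i(a_i + i · x_0).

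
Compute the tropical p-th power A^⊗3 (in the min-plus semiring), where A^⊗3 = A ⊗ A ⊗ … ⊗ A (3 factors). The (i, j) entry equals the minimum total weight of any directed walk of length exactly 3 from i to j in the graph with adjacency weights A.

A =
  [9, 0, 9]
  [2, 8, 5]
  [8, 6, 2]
A^⊗3 =
  [10, 2, 7]
  [4, 10, 7]
  [10, 8, 6]

Each entry (A^⊗3)_ij equals the minimum over all length-3 walks i = v_0 → v_1 → … → v_3 = j of Σ_t A[v_t][v_{t+1}]. For example, for (i, j) = (0, 2) we minimise over 9 possible intermediate vertex sequences; the minimum is 7, attained along the walk 0 → 1 → 2 → 2.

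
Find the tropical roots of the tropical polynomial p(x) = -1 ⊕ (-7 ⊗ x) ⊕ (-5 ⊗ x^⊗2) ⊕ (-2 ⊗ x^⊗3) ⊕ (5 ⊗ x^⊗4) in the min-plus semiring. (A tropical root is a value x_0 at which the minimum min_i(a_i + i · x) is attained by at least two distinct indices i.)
Roots: {-7, -3, -2, 6}

Each tropical root is a break point of the lower envelope of the lines y = a_i + i · x (there are 5 lines, with slopes 0, 1, ..., 4). Only the lines that attain the minimum somewhere contribute to roots; other lines are dominated. Here the surviving (envelope) indices are i = 4, i = 3, i = 2, i = 1, i = 0.
Intersections between consecutive envelope lines give the roots: for adjacent envelope indices i < j the intersection is x = (a_i − a_j) / (j − i). Reading off the sorted break points: {-7, -3, -2, 6}.
Verification: at each break x_0, at least two indices attain the minimum of min_i(a_i + i · x_0).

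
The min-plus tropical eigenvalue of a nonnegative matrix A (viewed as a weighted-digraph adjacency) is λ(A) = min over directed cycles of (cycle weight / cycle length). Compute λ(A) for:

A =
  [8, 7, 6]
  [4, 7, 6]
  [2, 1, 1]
λ(A) = 1

Enumerate directed cycles and compute their means (weight / length). Sample:
  cycle 0 → 0: weight = 8, length = 1, mean = 8/1 ≈ 8.000
  cycle 1 → 1: weight = 7, length = 1, mean = 7/1 ≈ 7.000
  cycle 2 → 2: weight = 1, length = 1, mean = 1/1 ≈ 1.000
  cycle 0 → 1 → 0: weight = 11, length = 2, mean = 11/2 ≈ 5.500
  cycle 0 → 2 → 0: weight = 8, length = 2, mean = 8/2 ≈ 4.000
  cycle 1 → 0 → 1: weight = 11, length = 2, mean = 11/2 ≈ 5.500
Minimum mean = 1.000, attained e.g. along the cycle 2 → 2 with weight 1 and length 1. So λ(A) = 1/1 = 1.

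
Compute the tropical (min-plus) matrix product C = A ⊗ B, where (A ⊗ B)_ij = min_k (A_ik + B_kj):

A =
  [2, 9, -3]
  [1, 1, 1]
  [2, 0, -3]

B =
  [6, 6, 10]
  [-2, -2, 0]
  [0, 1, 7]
A ⊗ B =
  [-3, -2, 4]
  [-1, -1, 1]
  [-3, -2, 0]

Apply the min-plus product entry-by-entry:
  C[0][0] = min over k of (A[0][0] + B[0][0] = 2 + 6 = 8, A[0][1] + B[1][0] = 9 + -2 = 7, A[0][2] + B[2][0] = -3 + 0 = -3) = -3 (attained at k = 2)
  C[0][1] = min over k of (A[0][0] + B[0][1] = 2 + 6 = 8, A[0][1] + B[1][1] = 9 + -2 = 7, A[0][2] + B[2][1] = -3 + 1 = -2) = -2 (attained at k = 2)
  C[0][2] = min over k of (A[0][0] + B[0][2] = 2 + 10 = 12, A[0][1] + B[1][2] = 9 + 0 = 9, A[0][2] + B[2][2] = -3 + 7 = 4) = 4 (attained at k = 2)
  C[1][0] = min over k of (A[1][0] + B[0][0] = 1 + 6 = 7, A[1][1] + B[1][0] = 1 + -2 = -1, A[1][2] + B[2][0] = 1 + 0 = 1) = -1 (attained at k = 1)
  C[1][1] = min over k of (A[1][0] + B[0][1] = 1 + 6 = 7, A[1][1] + B[1][1] = 1 + -2 = -1, A[1][2] + B[2][1] = 1 + 1 = 2) = -1 (attained at k = 1)
  C[1][2] = min over k of (A[1][0] + B[0][2] = 1 + 10 = 11, A[1][1] + B[1][2] = 1 + 0 = 1, A[1][2] + B[2][2] = 1 + 7 = 8) = 1 (attained at k = 1)
  C[2][0] = min over k of (A[2][0] + B[0][0] = 2 + 6 = 8, A[2][1] + B[1][0] = 0 + -2 = -2, A[2][2] + B[2][0] = -3 + 0 = -3) = -3 (attained at k = 2)
  C[2][1] = min over k of (A[2][0] + B[0][1] = 2 + 6 = 8, A[2][1] + B[1][1] = 0 + -2 = -2, A[2][2] + B[2][1] = -3 + 1 = -2) = -2 (attained at k = 1)
  C[2][2] = min over k of (A[2][0] + B[0][2] = 2 + 10 = 12, A[2][1] + B[1][2] = 0 + 0 = 0, A[2][2] + B[2][2] = -3 + 7 = 4) = 0 (attained at k = 1)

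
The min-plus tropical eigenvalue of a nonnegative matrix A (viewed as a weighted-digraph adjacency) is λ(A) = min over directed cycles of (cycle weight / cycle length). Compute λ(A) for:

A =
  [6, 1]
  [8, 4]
λ(A) = 4

Enumerate directed cycles and compute their means (weight / length). Sample:
  cycle 0 → 0: weight = 6, length = 1, mean = 6/1 ≈ 6.000
  cycle 1 → 1: weight = 4, length = 1, mean = 4/1 ≈ 4.000
  cycle 0 → 1 → 0: weight = 9, length = 2, mean = 9/2 ≈ 4.500
  cycle 1 → 0 → 1: weight = 9, length = 2, mean = 9/2 ≈ 4.500
Minimum mean = 4.000, attained e.g. along the cycle 1 → 1 with weight 4 and length 1. So λ(A) = 4/1 = 4.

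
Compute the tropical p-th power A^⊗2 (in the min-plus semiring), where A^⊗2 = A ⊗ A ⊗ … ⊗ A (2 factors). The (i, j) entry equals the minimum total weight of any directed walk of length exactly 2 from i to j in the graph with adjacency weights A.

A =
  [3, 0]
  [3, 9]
A^⊗2 =
  [3, 3]
  [6, 3]

Each entry (A^⊗2)_ij equals the minimum over all length-2 walks i = v_0 → v_1 → … → v_2 = j of Σ_t A[v_t][v_{t+1}]. For example, for (i, j) = (0, 1) we minimise over 2 possible intermediate vertex sequences; the minimum is 3, attained along the walk 0 → 0 → 1.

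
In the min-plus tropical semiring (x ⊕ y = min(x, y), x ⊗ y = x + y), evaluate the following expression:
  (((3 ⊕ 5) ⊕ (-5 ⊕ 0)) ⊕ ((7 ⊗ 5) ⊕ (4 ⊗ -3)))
(((3 ⊕ 5) ⊕ (-5 ⊕ 0)) ⊕ ((7 ⊗ 5) ⊕ (4 ⊗ -3))) = -5

Expand innermost to outermost. Recall ⊕ takes the minimum of its arguments and ⊗ takes their sum. Working out the expression (((3 ⊕ 5) ⊕ (-5 ⊕ 0)) ⊕ ((7 ⊗ 5) ⊕ (4 ⊗ -3))) gives -5.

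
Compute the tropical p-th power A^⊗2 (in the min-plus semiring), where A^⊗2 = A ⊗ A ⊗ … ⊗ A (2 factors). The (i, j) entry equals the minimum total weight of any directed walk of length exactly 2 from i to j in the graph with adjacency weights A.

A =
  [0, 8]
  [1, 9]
A^⊗2 =
  [0, 8]
  [1, 9]

Each entry (A^⊗2)_ij equals the minimum over all length-2 walks i = v_0 → v_1 → … → v_2 = j of Σ_t A[v_t][v_{t+1}]. For example, for (i, j) = (0, 1) we minimise over 2 possible intermediate vertex sequences; the minimum is 8, attained along the walk 0 → 0 → 1.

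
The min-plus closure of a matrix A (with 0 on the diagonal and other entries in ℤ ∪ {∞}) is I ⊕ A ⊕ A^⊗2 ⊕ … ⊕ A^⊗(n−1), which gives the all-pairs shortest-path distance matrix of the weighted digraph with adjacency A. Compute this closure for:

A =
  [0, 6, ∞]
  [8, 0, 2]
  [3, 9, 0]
Closure =
  [0, 6, 8]
  [5, 0, 2]
  [3, 9, 0]

This is the Floyd-Warshall all-pairs shortest-path computation. For each intermediate vertex k = 0, 1, …, 2, update dist[i][j] ← min(dist[i][j], dist[i][k] + dist[k][j]). The final matrix gives, for each (i, j), the minimum total weight of any directed path from i to j (possibly empty when i = j).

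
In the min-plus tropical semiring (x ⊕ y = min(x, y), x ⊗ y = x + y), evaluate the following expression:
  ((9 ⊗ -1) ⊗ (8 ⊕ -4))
((9 ⊗ -1) ⊗ (8 ⊕ -4)) = 4

Expand innermost to outermost. Recall ⊕ takes the minimum of its arguments and ⊗ takes their sum. Working out the expression ((9 ⊗ -1) ⊗ (8 ⊕ -4)) gives 4.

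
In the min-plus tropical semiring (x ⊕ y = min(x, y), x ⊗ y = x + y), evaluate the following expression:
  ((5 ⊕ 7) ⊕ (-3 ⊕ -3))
((5 ⊕ 7) ⊕ (-3 ⊕ -3)) = -3

Expand innermost to outermost. Recall ⊕ takes the minimum of its arguments and ⊗ takes their sum. Working out the expression ((5 ⊕ 7) ⊕ (-3 ⊕ -3)) gives -3.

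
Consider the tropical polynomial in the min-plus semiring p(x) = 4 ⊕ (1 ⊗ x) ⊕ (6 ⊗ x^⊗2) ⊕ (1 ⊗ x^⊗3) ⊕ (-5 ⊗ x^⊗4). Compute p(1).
p(1) = -1

A tropical monomial a ⊗ x^⊗i evaluates to a + i · x. Evaluating each term at x = 1:
  Term 0 contributes 4 + 0 · 1 = 4
  Term 1 contributes 1 + 1 · 1 = 2
  Term 2 contributes 6 + 2 · 1 = 8
  Term 3 contributes 1 + 3 · 1 = 4
  Term 4 contributes -5 + 4 · 1 = -1
p(1) = ⊕ of these = min[4, 2, 8, 4, -1] = -1.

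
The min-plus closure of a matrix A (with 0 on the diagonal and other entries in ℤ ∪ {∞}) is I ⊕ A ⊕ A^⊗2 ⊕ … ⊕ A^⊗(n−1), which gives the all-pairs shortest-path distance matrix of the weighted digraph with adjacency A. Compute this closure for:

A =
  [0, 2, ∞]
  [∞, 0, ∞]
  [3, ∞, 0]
Closure =
  [0, 2, ∞]
  [∞, 0, ∞]
  [3, 5, 0]

This is the Floyd-Warshall all-pairs shortest-path computation. For each intermediate vertex k = 0, 1, …, 2, update dist[i][j] ← min(dist[i][j], dist[i][k] + dist[k][j]). The final matrix gives, for each (i, j), the minimum total weight of any directed path from i to j (possibly empty when i = j).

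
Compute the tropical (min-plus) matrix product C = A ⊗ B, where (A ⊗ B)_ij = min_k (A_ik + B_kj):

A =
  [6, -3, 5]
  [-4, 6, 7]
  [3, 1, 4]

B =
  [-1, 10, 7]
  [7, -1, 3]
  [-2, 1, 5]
A ⊗ B =
  [3, -4, 0]
  [-5, 5, 3]
  [2, 0, 4]

Apply the min-plus product entry-by-entry:
  C[0][0] = min over k of (A[0][0] + B[0][0] = 6 + -1 = 5, A[0][1] + B[1][0] = -3 + 7 = 4, A[0][2] + B[2][0] = 5 + -2 = 3) = 3 (attained at k = 2)
  C[0][1] = min over k of (A[0][0] + B[0][1] = 6 + 10 = 16, A[0][1] + B[1][1] = -3 + -1 = -4, A[0][2] + B[2][1] = 5 + 1 = 6) = -4 (attained at k = 1)
  C[0][2] = min over k of (A[0][0] + B[0][2] = 6 + 7 = 13, A[0][1] + B[1][2] = -3 + 3 = 0, A[0][2] + B[2][2] = 5 + 5 = 10) = 0 (attained at k = 1)
  C[1][0] = min over k of (A[1][0] + B[0][0] = -4 + -1 = -5, A[1][1] + B[1][0] = 6 + 7 = 13, A[1][2] + B[2][0] = 7 + -2 = 5) = -5 (attained at k = 0)
  C[1][1] = min over k of (A[1][0] + B[0][1] = -4 + 10 = 6, A[1][1] + B[1][1] = 6 + -1 = 5, A[1][2] + B[2][1] = 7 + 1 = 8) = 5 (attained at k = 1)
  C[1][2] = min over k of (A[1][0] + B[0][2] = -4 + 7 = 3, A[1][1] + B[1][2] = 6 + 3 = 9, A[1][2] + B[2][2] = 7 + 5 = 12) = 3 (attained at k = 0)
  C[2][0] = min over k of (A[2][0] + B[0][0] = 3 + -1 = 2, A[2][1] + B[1][0] = 1 + 7 = 8, A[2][2] + B[2][0] = 4 + -2 = 2) = 2 (attained at k = 0)
  C[2][1] = min over k of (A[2][0] + B[0][1] = 3 + 10 = 13, A[2][1] + B[1][1] = 1 + -1 = 0, A[2][2] + B[2][1] = 4 + 1 = 5) = 0 (attained at k = 1)
  C[2][2] = min over k of (A[2][0] + B[0][2] = 3 + 7 = 10, A[2][1] + B[1][2] = 1 + 3 = 4, A[2][2] + B[2][2] = 4 + 5 = 9) = 4 (attained at k = 1)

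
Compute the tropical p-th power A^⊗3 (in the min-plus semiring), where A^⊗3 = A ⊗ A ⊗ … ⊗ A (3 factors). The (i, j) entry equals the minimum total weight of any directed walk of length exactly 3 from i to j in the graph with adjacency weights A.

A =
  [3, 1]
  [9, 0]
A^⊗3 =
  [9, 1]
  [9, 0]

Each entry (A^⊗3)_ij equals the minimum over all length-3 walks i = v_0 → v_1 → … → v_3 = j of Σ_t A[v_t][v_{t+1}]. For example, for (i, j) = (0, 1) we minimise over 4 possible intermediate vertex sequences; the minimum is 1, attained along the walk 0 → 1 → 1 → 1.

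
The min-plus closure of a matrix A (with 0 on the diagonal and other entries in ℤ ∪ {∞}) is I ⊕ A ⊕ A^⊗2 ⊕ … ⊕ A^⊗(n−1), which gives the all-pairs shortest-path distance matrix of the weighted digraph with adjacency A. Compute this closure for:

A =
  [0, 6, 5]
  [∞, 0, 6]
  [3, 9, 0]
Closure =
  [0, 6, 5]
  [9, 0, 6]
  [3, 9, 0]

This is the Floyd-Warshall all-pairs shortest-path computation. For each intermediate vertex k = 0, 1, …, 2, update dist[i][j] ← min(dist[i][j], dist[i][k] + dist[k][j]). The final matrix gives, for each (i, j), the minimum total weight of any directed path from i to j (possibly empty when i = j).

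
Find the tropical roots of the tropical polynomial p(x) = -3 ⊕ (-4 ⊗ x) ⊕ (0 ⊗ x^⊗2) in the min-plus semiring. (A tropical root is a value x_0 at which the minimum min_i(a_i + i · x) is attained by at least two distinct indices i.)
Roots: {-4, 1}

Each tropical root is a break point of the lower envelope of the lines y = a_i + i · x (there are 3 lines, with slopes 0, 1, ..., 2). Only the lines that attain the minimum somewhere contribute to roots; other lines are dominated. Here the surviving (envelope) indices are i = 2, i = 1, i = 0.
Intersections between consecutive envelope lines give the roots: for adjacent envelope indices i < j the intersection is x = (a_i − a_j) / (j − i). Reading off the sorted break points: {-4, 1}.
Verification: at each break x_0, at least two indices attain the minimum of min_i(a_i + i · x_0).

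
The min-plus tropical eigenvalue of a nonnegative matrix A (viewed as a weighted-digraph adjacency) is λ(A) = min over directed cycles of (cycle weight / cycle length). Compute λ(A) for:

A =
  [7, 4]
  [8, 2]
λ(A) = 2

Enumerate directed cycles and compute their means (weight / length). Sample:
  cycle 0 → 0: weight = 7, length = 1, mean = 7/1 ≈ 7.000
  cycle 1 → 1: weight = 2, length = 1, mean = 2/1 ≈ 2.000
  cycle 0 → 1 → 0: weight = 12, length = 2, mean = 12/2 ≈ 6.000
  cycle 1 → 0 → 1: weight = 12, length = 2, mean = 12/2 ≈ 6.000
Minimum mean = 2.000, attained e.g. along the cycle 1 → 1 with weight 2 and length 1. So λ(A) = 2/1 = 2.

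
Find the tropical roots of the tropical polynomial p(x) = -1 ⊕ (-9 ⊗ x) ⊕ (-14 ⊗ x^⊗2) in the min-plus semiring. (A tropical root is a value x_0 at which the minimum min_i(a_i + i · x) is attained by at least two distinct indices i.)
Roots: {5, 8}

Each tropical root is a break point of the lower envelope of the lines y = a_i + i · x (there are 3 lines, with slopes 0, 1, ..., 2). Only the lines that attain the minimum somewhere contribute to roots; other lines are dominated. Here the surviving (envelope) indices are i = 2, i = 1, i = 0.
Intersections between consecutive envelope lines give the roots: for adjacent envelope indices i < j the intersection is x = (a_i − a_j) / (j − i). Reading off the sorted break points: {5, 8}.
Verification: at each break x_0, at least two indices attain the minimum of min_i(a_i + i · x_0).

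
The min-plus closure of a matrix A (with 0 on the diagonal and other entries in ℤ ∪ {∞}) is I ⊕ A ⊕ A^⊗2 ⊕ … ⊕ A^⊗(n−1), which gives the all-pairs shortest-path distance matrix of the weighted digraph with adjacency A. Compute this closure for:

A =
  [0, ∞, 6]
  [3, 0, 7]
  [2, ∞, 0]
Closure =
  [0, ∞, 6]
  [3, 0, 7]
  [2, ∞, 0]

This is the Floyd-Warshall all-pairs shortest-path computation. For each intermediate vertex k = 0, 1, …, 2, update dist[i][j] ← min(dist[i][j], dist[i][k] + dist[k][j]). The final matrix gives, for each (i, j), the minimum total weight of any directed path from i to j (possibly empty when i = j).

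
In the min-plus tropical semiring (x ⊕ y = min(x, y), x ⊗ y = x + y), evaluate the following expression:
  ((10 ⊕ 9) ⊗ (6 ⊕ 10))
((10 ⊕ 9) ⊗ (6 ⊕ 10)) = 15

Expand innermost to outermost. Recall ⊕ takes the minimum of its arguments and ⊗ takes their sum. Working out the expression ((10 ⊕ 9) ⊗ (6 ⊕ 10)) gives 15.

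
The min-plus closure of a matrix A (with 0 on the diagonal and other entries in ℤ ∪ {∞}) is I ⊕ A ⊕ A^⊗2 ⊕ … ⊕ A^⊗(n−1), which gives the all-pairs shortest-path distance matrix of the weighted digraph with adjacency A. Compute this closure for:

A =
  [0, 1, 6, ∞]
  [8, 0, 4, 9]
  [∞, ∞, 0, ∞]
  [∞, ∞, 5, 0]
Closure =
  [0, 1, 5, 10]
  [8, 0, 4, 9]
  [∞, ∞, 0, ∞]
  [∞, ∞, 5, 0]

This is the Floyd-Warshall all-pairs shortest-path computation. For each intermediate vertex k = 0, 1, …, 3, update dist[i][j] ← min(dist[i][j], dist[i][k] + dist[k][j]). The final matrix gives, for each (i, j), the minimum total weight of any directed path from i to j (possibly empty when i = j).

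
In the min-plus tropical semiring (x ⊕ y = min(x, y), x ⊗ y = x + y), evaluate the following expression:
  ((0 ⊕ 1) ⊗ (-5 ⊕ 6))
((0 ⊕ 1) ⊗ (-5 ⊕ 6)) = -5

Expand innermost to outermost. Recall ⊕ takes the minimum of its arguments and ⊗ takes their sum. Working out the expression ((0 ⊕ 1) ⊗ (-5 ⊕ 6)) gives -5.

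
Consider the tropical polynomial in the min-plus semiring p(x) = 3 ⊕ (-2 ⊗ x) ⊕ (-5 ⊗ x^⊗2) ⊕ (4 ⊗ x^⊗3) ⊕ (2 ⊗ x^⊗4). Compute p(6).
p(6) = 3

A tropical monomial a ⊗ x^⊗i evaluates to a + i · x. Evaluating each term at x = 6:
  Term 0 contributes 3 + 0 · 6 = 3
  Term 1 contributes -2 + 1 · 6 = 4
  Term 2 contributes -5 + 2 · 6 = 7
  Term 3 contributes 4 + 3 · 6 = 22
  Term 4 contributes 2 + 4 · 6 = 26
p(6) = ⊕ of these = min[3, 4, 7, 22, 26] = 3.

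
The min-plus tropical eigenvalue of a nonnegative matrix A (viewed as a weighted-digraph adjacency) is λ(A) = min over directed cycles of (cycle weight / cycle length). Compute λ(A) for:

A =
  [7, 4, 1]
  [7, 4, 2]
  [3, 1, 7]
λ(A) = 3/2

Enumerate directed cycles and compute their means (weight / length). Sample:
  cycle 0 → 0: weight = 7, length = 1, mean = 7/1 ≈ 7.000
  cycle 1 → 1: weight = 4, length = 1, mean = 4/1 ≈ 4.000
  cycle 2 → 2: weight = 7, length = 1, mean = 7/1 ≈ 7.000
  cycle 0 → 1 → 0: weight = 11, length = 2, mean = 11/2 ≈ 5.500
  cycle 0 → 2 → 0: weight = 4, length = 2, mean = 4/2 ≈ 2.000
  cycle 1 → 0 → 1: weight = 11, length = 2, mean = 11/2 ≈ 5.500
Minimum mean = 1.500, attained e.g. along the cycle 1 → 2 → 1 with weight 3 and length 2. So λ(A) = 3/2 = 3/2.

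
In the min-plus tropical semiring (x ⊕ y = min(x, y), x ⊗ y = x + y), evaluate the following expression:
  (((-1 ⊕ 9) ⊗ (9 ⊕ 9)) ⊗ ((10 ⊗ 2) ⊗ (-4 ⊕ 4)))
(((-1 ⊕ 9) ⊗ (9 ⊕ 9)) ⊗ ((10 ⊗ 2) ⊗ (-4 ⊕ 4))) = 16

Expand innermost to outermost. Recall ⊕ takes the minimum of its arguments and ⊗ takes their sum. Working out the expression (((-1 ⊕ 9) ⊗ (9 ⊕ 9)) ⊗ ((10 ⊗ 2) ⊗ (-4 ⊕ 4))) gives 16.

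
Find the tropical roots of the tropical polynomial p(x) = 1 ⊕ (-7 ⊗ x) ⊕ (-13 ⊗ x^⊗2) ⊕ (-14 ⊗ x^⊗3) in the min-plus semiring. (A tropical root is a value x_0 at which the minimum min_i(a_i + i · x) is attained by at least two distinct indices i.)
Roots: {1, 6, 8}

Each tropical root is a break point of the lower envelope of the lines y = a_i + i · x (there are 4 lines, with slopes 0, 1, ..., 3). Only the lines that attain the minimum somewhere contribute to roots; other lines are dominated. Here the surviving (envelope) indices are i = 3, i = 2, i = 1, i = 0.
Intersections between consecutive envelope lines give the roots: for adjacent envelope indices i < j the intersection is x = (a_i − a_j) / (j − i). Reading off the sorted break points: {1, 6, 8}.
Verification: at each break x_0, at least two indices attain the minimum of min_i(a_i + i · x_0).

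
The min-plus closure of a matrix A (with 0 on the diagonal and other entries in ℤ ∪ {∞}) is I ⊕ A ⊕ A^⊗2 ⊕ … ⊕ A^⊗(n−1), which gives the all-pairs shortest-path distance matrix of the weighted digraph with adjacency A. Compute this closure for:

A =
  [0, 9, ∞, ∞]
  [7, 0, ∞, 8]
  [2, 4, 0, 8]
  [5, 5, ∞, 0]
Closure =
  [0, 9, ∞, 17]
  [7, 0, ∞, 8]
  [2, 4, 0, 8]
  [5, 5, ∞, 0]

This is the Floyd-Warshall all-pairs shortest-path computation. For each intermediate vertex k = 0, 1, …, 3, update dist[i][j] ← min(dist[i][j], dist[i][k] + dist[k][j]). The final matrix gives, for each (i, j), the minimum total weight of any directed path from i to j (possibly empty when i = j).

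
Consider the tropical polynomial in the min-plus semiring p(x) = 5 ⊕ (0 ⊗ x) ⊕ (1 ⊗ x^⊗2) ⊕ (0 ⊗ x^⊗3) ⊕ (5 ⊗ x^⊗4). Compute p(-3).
p(-3) = -9

A tropical monomial a ⊗ x^⊗i evaluates to a + i · x. Evaluating each term at x = -3:
  Term 0 contributes 5 + 0 · -3 = 5
  Term 1 contributes 0 + 1 · -3 = -3
  Term 2 contributes 1 + 2 · -3 = -5
  Term 3 contributes 0 + 3 · -3 = -9
  Term 4 contributes 5 + 4 · -3 = -7
p(-3) = ⊕ of these = min[5, -3, -5, -9, -7] = -9.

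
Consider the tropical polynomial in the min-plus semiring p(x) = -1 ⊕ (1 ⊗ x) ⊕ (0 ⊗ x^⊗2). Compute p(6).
p(6) = -1

A tropical monomial a ⊗ x^⊗i evaluates to a + i · x. Evaluating each term at x = 6:
  Term 0 contributes -1 + 0 · 6 = -1
  Term 1 contributes 1 + 1 · 6 = 7
  Term 2 contributes 0 + 2 · 6 = 12
p(6) = ⊕ of these = min[-1, 7, 12] = -1.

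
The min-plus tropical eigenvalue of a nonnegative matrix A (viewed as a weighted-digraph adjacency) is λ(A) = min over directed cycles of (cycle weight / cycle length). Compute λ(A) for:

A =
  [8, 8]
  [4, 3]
λ(A) = 3

Enumerate directed cycles and compute their means (weight / length). Sample:
  cycle 0 → 0: weight = 8, length = 1, mean = 8/1 ≈ 8.000
  cycle 1 → 1: weight = 3, length = 1, mean = 3/1 ≈ 3.000
  cycle 0 → 1 → 0: weight = 12, length = 2, mean = 12/2 ≈ 6.000
  cycle 1 → 0 → 1: weight = 12, length = 2, mean = 12/2 ≈ 6.000
Minimum mean = 3.000, attained e.g. along the cycle 1 → 1 with weight 3 and length 1. So λ(A) = 3/1 = 3.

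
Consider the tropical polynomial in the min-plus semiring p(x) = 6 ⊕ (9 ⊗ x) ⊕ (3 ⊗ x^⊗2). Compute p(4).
p(4) = 6

A tropical monomial a ⊗ x^⊗i evaluates to a + i · x. Evaluating each term at x = 4:
  Term 0 contributes 6 + 0 · 4 = 6
  Term 1 contributes 9 + 1 · 4 = 13
  Term 2 contributes 3 + 2 · 4 = 11
p(4) = ⊕ of these = min[6, 13, 11] = 6.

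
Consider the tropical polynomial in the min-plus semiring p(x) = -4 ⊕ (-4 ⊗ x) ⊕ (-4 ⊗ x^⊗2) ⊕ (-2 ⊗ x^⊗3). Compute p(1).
p(1) = -4

A tropical monomial a ⊗ x^⊗i evaluates to a + i · x. Evaluating each term at x = 1:
  Term 0 contributes -4 + 0 · 1 = -4
  Term 1 contributes -4 + 1 · 1 = -3
  Term 2 contributes -4 + 2 · 1 = -2
  Term 3 contributes -2 + 3 · 1 = 1
p(1) = ⊕ of these = min[-4, -3, -2, 1] = -4.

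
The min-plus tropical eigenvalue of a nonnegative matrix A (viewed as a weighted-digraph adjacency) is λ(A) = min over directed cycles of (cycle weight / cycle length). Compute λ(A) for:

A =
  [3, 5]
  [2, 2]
λ(A) = 2

Enumerate directed cycles and compute their means (weight / length). Sample:
  cycle 0 → 0: weight = 3, length = 1, mean = 3/1 ≈ 3.000
  cycle 1 → 1: weight = 2, length = 1, mean = 2/1 ≈ 2.000
  cycle 0 → 1 → 0: weight = 7, length = 2, mean = 7/2 ≈ 3.500
  cycle 1 → 0 → 1: weight = 7, length = 2, mean = 7/2 ≈ 3.500
Minimum mean = 2.000, attained e.g. along the cycle 1 → 1 with weight 2 and length 1. So λ(A) = 2/1 = 2.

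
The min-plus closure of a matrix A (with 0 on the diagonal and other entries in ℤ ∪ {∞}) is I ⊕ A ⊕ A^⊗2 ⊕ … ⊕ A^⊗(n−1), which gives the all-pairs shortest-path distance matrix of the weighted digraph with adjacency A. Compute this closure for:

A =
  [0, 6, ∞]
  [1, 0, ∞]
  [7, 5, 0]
Closure =
  [0, 6, ∞]
  [1, 0, ∞]
  [6, 5, 0]

This is the Floyd-Warshall all-pairs shortest-path computation. For each intermediate vertex k = 0, 1, …, 2, update dist[i][j] ← min(dist[i][j], dist[i][k] + dist[k][j]). The final matrix gives, for each (i, j), the minimum total weight of any directed path from i to j (possibly empty when i = j).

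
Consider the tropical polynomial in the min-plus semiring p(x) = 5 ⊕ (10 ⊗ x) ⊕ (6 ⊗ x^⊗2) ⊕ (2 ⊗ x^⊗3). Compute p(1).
p(1) = 5

A tropical monomial a ⊗ x^⊗i evaluates to a + i · x. Evaluating each term at x = 1:
  Term 0 contributes 5 + 0 · 1 = 5
  Term 1 contributes 10 + 1 · 1 = 11
  Term 2 contributes 6 + 2 · 1 = 8
  Term 3 contributes 2 + 3 · 1 = 5
p(1) = ⊕ of these = min[5, 11, 8, 5] = 5.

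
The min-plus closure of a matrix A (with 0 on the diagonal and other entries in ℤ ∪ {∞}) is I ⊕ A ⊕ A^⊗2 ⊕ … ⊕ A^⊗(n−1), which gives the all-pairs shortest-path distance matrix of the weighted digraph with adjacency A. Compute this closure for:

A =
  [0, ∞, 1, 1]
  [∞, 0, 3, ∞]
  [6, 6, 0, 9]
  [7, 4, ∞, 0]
Closure =
  [0, 5, 1, 1]
  [9, 0, 3, 10]
  [6, 6, 0, 7]
  [7, 4, 7, 0]

This is the Floyd-Warshall all-pairs shortest-path computation. For each intermediate vertex k = 0, 1, …, 3, update dist[i][j] ← min(dist[i][j], dist[i][k] + dist[k][j]). The final matrix gives, for each (i, j), the minimum total weight of any directed path from i to j (possibly empty when i = j).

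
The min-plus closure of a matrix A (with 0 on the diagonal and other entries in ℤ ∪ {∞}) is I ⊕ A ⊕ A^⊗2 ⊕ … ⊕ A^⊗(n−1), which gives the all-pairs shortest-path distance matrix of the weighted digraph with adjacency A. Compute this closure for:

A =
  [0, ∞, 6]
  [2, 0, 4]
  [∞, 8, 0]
Closure =
  [0, 14, 6]
  [2, 0, 4]
  [10, 8, 0]

This is the Floyd-Warshall all-pairs shortest-path computation. For each intermediate vertex k = 0, 1, …, 2, update dist[i][j] ← min(dist[i][j], dist[i][k] + dist[k][j]). The final matrix gives, for each (i, j), the minimum total weight of any directed path from i to j (possibly empty when i = j).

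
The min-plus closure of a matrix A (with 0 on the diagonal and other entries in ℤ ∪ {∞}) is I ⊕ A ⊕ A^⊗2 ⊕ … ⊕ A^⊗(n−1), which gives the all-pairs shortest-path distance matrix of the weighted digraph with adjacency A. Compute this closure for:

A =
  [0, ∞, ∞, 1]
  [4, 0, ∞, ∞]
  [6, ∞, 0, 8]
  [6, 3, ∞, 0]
Closure =
  [0, 4, ∞, 1]
  [4, 0, ∞, 5]
  [6, 10, 0, 7]
  [6, 3, ∞, 0]

This is the Floyd-Warshall all-pairs shortest-path computation. For each intermediate vertex k = 0, 1, …, 3, update dist[i][j] ← min(dist[i][j], dist[i][k] + dist[k][j]). The final matrix gives, for each (i, j), the minimum total weight of any directed path from i to j (possibly empty when i = j).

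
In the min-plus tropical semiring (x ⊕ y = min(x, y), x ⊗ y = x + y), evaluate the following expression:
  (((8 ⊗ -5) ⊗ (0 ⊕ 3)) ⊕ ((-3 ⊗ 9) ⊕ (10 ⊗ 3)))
(((8 ⊗ -5) ⊗ (0 ⊕ 3)) ⊕ ((-3 ⊗ 9) ⊕ (10 ⊗ 3))) = 3

Expand innermost to outermost. Recall ⊕ takes the minimum of its arguments and ⊗ takes their sum. Working out the expression (((8 ⊗ -5) ⊗ (0 ⊕ 3)) ⊕ ((-3 ⊗ 9) ⊕ (10 ⊗ 3))) gives 3.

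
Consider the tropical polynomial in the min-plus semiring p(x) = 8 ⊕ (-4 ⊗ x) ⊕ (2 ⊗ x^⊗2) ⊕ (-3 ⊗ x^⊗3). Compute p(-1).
p(-1) = -6

A tropical monomial a ⊗ x^⊗i evaluates to a + i · x. Evaluating each term at x = -1:
  Term 0 contributes 8 + 0 · -1 = 8
  Term 1 contributes -4 + 1 · -1 = -5
  Term 2 contributes 2 + 2 · -1 = 0
  Term 3 contributes -3 + 3 · -1 = -6
p(-1) = ⊕ of these = min[8, -5, 0, -6] = -6.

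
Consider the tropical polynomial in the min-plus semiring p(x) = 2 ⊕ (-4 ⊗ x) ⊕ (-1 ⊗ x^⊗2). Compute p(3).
p(3) = -1

A tropical monomial a ⊗ x^⊗i evaluates to a + i · x. Evaluating each term at x = 3:
  Term 0 contributes 2 + 0 · 3 = 2
  Term 1 contributes -4 + 1 · 3 = -1
  Term 2 contributes -1 + 2 · 3 = 5
p(3) = ⊕ of these = min[2, -1, 5] = -1.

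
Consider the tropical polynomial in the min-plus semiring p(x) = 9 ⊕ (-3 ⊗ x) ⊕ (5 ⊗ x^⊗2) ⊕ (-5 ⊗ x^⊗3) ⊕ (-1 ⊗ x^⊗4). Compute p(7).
p(7) = 4

A tropical monomial a ⊗ x^⊗i evaluates to a + i · x. Evaluating each term at x = 7:
  Term 0 contributes 9 + 0 · 7 = 9
  Term 1 contributes -3 + 1 · 7 = 4
  Term 2 contributes 5 + 2 · 7 = 19
  Term 3 contributes -5 + 3 · 7 = 16
  Term 4 contributes -1 + 4 · 7 = 27
p(7) = ⊕ of these = min[9, 4, 19, 16, 27] = 4.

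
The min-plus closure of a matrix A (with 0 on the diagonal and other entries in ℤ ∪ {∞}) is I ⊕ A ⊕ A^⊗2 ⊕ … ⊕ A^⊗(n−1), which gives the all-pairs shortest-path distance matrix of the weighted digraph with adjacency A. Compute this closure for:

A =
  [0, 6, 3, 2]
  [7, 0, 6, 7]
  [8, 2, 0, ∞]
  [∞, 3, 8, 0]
Closure =
  [0, 5, 3, 2]
  [7, 0, 6, 7]
  [8, 2, 0, 9]
  [10, 3, 8, 0]

This is the Floyd-Warshall all-pairs shortest-path computation. For each intermediate vertex k = 0, 1, …, 3, update dist[i][j] ← min(dist[i][j], dist[i][k] + dist[k][j]). The final matrix gives, for each (i, j), the minimum total weight of any directed path from i to j (possibly empty when i = j).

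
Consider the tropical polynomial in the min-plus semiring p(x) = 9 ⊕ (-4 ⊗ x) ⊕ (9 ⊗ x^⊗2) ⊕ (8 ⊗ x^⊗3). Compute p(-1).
p(-1) = -5

A tropical monomial a ⊗ x^⊗i evaluates to a + i · x. Evaluating each term at x = -1:
  Term 0 contributes 9 + 0 · -1 = 9
  Term 1 contributes -4 + 1 · -1 = -5
  Term 2 contributes 9 + 2 · -1 = 7
  Term 3 contributes 8 + 3 · -1 = 5
p(-1) = ⊕ of these = min[9, -5, 7, 5] = -5.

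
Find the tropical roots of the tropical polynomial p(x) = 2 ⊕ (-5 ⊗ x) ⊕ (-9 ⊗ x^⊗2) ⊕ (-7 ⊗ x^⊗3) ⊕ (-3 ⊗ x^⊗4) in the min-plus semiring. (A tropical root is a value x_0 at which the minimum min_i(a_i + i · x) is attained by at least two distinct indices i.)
Roots: {-4, -2, 4, 7}

Each tropical root is a break point of the lower envelope of the lines y = a_i + i · x (there are 5 lines, with slopes 0, 1, ..., 4). Only the lines that attain the minimum somewhere contribute to roots; other lines are dominated. Here the surviving (envelope) indices are i = 4, i = 3, i = 2, i = 1, i = 0.
Intersections between consecutive envelope lines give the roots: for adjacent envelope indices i < j the intersection is x = (a_i − a_j) / (j − i). Reading off the sorted break points: {-4, -2, 4, 7}.
Verification: at each break x_0, at least two indices attain the minimum of min_i(a_i + i · x_0).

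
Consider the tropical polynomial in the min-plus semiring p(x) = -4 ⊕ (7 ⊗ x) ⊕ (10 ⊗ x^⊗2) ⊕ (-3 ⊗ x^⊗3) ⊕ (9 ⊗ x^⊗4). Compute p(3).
p(3) = -4

A tropical monomial a ⊗ x^⊗i evaluates to a + i · x. Evaluating each term at x = 3:
  Term 0 contributes -4 + 0 · 3 = -4
  Term 1 contributes 7 + 1 · 3 = 10
  Term 2 contributes 10 + 2 · 3 = 16
  Term 3 contributes -3 + 3 · 3 = 6
  Term 4 contributes 9 + 4 · 3 = 21
p(3) = ⊕ of these = min[-4, 10, 16, 6, 21] = -4.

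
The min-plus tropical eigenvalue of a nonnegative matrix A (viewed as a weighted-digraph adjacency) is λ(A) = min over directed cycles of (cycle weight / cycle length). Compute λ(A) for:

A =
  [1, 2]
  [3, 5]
λ(A) = 1

Enumerate directed cycles and compute their means (weight / length). Sample:
  cycle 0 → 0: weight = 1, length = 1, mean = 1/1 ≈ 1.000
  cycle 1 → 1: weight = 5, length = 1, mean = 5/1 ≈ 5.000
  cycle 0 → 1 → 0: weight = 5, length = 2, mean = 5/2 ≈ 2.500
  cycle 1 → 0 → 1: weight = 5, length = 2, mean = 5/2 ≈ 2.500
Minimum mean = 1.000, attained e.g. along the cycle 0 → 0 with weight 1 and length 1. So λ(A) = 1/1 = 1.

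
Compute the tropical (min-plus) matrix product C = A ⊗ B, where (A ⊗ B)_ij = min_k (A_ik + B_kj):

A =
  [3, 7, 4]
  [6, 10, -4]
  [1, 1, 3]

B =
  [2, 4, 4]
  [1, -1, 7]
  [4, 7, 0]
A ⊗ B =
  [5, 6, 4]
  [0, 3, -4]
  [2, 0, 3]

Apply the min-plus product entry-by-entry:
  C[0][0] = min over k of (A[0][0] + B[0][0] = 3 + 2 = 5, A[0][1] + B[1][0] = 7 + 1 = 8, A[0][2] + B[2][0] = 4 + 4 = 8) = 5 (attained at k = 0)
  C[0][1] = min over k of (A[0][0] + B[0][1] = 3 + 4 = 7, A[0][1] + B[1][1] = 7 + -1 = 6, A[0][2] + B[2][1] = 4 + 7 = 11) = 6 (attained at k = 1)
  C[0][2] = min over k of (A[0][0] + B[0][2] = 3 + 4 = 7, A[0][1] + B[1][2] = 7 + 7 = 14, A[0][2] + B[2][2] = 4 + 0 = 4) = 4 (attained at k = 2)
  C[1][0] = min over k of (A[1][0] + B[0][0] = 6 + 2 = 8, A[1][1] + B[1][0] = 10 + 1 = 11, A[1][2] + B[2][0] = -4 + 4 = 0) = 0 (attained at k = 2)
  C[1][1] = min over k of (A[1][0] + B[0][1] = 6 + 4 = 10, A[1][1] + B[1][1] = 10 + -1 = 9, A[1][2] + B[2][1] = -4 + 7 = 3) = 3 (attained at k = 2)
  C[1][2] = min over k of (A[1][0] + B[0][2] = 6 + 4 = 10, A[1][1] + B[1][2] = 10 + 7 = 17, A[1][2] + B[2][2] = -4 + 0 = -4) = -4 (attained at k = 2)
  C[2][0] = min over k of (A[2][0] + B[0][0] = 1 + 2 = 3, A[2][1] + B[1][0] = 1 + 1 = 2, A[2][2] + B[2][0] = 3 + 4 = 7) = 2 (attained at k = 1)
  C[2][1] = min over k of (A[2][0] + B[0][1] = 1 + 4 = 5, A[2][1] + B[1][1] = 1 + -1 = 0, A[2][2] + B[2][1] = 3 + 7 = 10) = 0 (attained at k = 1)
  C[2][2] = min over k of (A[2][0] + B[0][2] = 1 + 4 = 5, A[2][1] + B[1][2] = 1 + 7 = 8, A[2][2] + B[2][2] = 3 + 0 = 3) = 3 (attained at k = 2)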